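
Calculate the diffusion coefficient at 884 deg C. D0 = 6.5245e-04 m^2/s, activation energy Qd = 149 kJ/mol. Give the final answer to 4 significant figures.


D = D0 * exp(-Qd / (R*T))
T = 1157.15 K
D = 6.5245e-04 * exp(-149e3 / (8.314 * 1157.15))
D = 1.226e-10 m^2/s


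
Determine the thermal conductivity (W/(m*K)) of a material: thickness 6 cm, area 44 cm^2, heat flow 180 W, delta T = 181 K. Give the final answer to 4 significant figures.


k = Q*L / (A*dT)
L = 0.06 m, A = 4.4e-03 m^2
k = 180 * 0.06 / (4.4e-03 * 181)
k = 13.56 W/(m*K)


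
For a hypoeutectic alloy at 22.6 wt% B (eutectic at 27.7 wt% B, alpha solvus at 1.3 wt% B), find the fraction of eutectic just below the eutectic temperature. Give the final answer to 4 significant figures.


f_primary = (C_e - C0) / (C_e - C_alpha_max)
f_primary = (27.7 - 22.6) / (27.7 - 1.3)
f_primary = 0.193182
f_eutectic = 1 - 0.193182 = 0.8068


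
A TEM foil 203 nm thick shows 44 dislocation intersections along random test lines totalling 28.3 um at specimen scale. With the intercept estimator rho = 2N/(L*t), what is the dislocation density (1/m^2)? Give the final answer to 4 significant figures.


rho = 2N / (L * t)
L = 28.3 um = 2.83e-05 m, t = 203 nm = 2.03e-07 m
rho = 2 * 44 / (2.83e-05 * 2.03e-07)
rho = 1.532e+13 1/m^2


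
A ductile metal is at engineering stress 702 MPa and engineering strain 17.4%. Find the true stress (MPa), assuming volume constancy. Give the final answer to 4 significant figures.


sigma_true = sigma_eng * (1 + epsilon_eng)
sigma_true = 702 * (1 + 0.174)
sigma_true = 824.1 MPa


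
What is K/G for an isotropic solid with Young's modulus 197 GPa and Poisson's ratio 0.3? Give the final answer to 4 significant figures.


G = E / (2*(1+nu))
G = 197 / (2*(1+0.3)) = 75.7692 GPa
K = E / (3*(1-2*nu))
K = 197 / (3*(1-2*0.3)) = 164.167 GPa
K/G = 164.167 / 75.7692 = 2.167


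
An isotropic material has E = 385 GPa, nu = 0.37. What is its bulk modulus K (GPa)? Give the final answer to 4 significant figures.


K = E / (3*(1-2*nu))
K = 385 / (3*(1-2*0.37))
K = 493.6 GPa


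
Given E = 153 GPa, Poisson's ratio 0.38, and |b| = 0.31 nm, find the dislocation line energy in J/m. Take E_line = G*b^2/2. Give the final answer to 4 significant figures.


Step 1: G = E / (2*(1+nu))
G = 153 / (2*(1+0.38)) = 55.4348 GPa = 5.54348e+10 Pa
Step 2: E_line = G*b^2/2
b = 0.31 nm = 3.1e-10 m
E_line = 0.5 * 5.54348e+10 * (3.1e-10)^2 = 2.664e-09 J/m


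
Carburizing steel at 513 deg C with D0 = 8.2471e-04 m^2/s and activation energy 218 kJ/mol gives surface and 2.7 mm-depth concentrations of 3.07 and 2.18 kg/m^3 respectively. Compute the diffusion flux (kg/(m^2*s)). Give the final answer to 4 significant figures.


Step 1: D = D0 * exp(-Qd/(R*T))
T = 513 + 273.15 = 786.15 K
D = 8.2471e-04 * exp(-218e3 / (8.314 * 786.15)) = 2.69819e-18 m^2/s
Step 2: J = D * (C1 - C2) / dx
J = 2.69819e-18 * (3.07 - 2.18) / 2.7e-03
J = 8.894e-16 kg/(m^2*s)


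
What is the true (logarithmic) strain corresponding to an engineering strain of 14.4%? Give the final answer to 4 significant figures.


epsilon_true = ln(1 + epsilon_eng)
epsilon_true = ln(1 + 0.144)
epsilon_true = 0.1345


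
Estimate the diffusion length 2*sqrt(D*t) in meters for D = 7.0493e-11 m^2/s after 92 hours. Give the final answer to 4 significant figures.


t = 92 hr = 331200 s
Diffusion length = 2*sqrt(D*t)
= 2*sqrt(7.0493e-11 * 331200)
= 9.664e-03 m


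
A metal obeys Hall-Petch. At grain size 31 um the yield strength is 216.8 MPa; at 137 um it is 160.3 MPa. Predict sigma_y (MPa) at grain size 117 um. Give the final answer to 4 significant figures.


sigma_y = sigma0 + k / sqrt(d)
1/sqrt(d1) = 1/sqrt(3.1e-05) = 179.605;  1/sqrt(d2) = 85.4358
k = (sigma1 - sigma2) / (1/sqrt(d1) - 1/sqrt(d2)) = (216.8 - 160.3) / (179.605 - 85.4358) = 0.599982 MPa*m^0.5
sigma0 = sigma1 - k/sqrt(d1) = 216.8 - 0.599982*179.605 = 109.04 MPa
sigma_y(d3) = 109.04 + 0.599982 / sqrt(1.17e-04) = 164.5 MPa


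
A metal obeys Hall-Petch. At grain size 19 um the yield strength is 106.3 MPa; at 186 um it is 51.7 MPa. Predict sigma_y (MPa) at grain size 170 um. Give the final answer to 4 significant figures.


sigma_y = sigma0 + k / sqrt(d)
1/sqrt(d1) = 1/sqrt(1.9e-05) = 229.416;  1/sqrt(d2) = 73.3236
k = (sigma1 - sigma2) / (1/sqrt(d1) - 1/sqrt(d2)) = (106.3 - 51.7) / (229.416 - 73.3236) = 0.349793 MPa*m^0.5
sigma0 = sigma1 - k/sqrt(d1) = 106.3 - 0.349793*229.416 = 26.0519 MPa
sigma_y(d3) = 26.0519 + 0.349793 / sqrt(1.7e-04) = 52.88 MPa


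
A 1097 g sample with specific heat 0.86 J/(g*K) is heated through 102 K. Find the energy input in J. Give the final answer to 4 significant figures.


Q = m * cp * dT
Q = 1097 * 0.86 * 102
Q = 96230 J


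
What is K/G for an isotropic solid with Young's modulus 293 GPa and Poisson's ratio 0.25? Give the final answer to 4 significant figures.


G = E / (2*(1+nu))
G = 293 / (2*(1+0.25)) = 117.2 GPa
K = E / (3*(1-2*nu))
K = 293 / (3*(1-2*0.25)) = 195.333 GPa
K/G = 195.333 / 117.2 = 1.667


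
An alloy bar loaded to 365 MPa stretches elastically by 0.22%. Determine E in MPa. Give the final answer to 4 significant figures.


E = sigma / epsilon
epsilon = 0.22% = 2.2e-03
E = 365 / 2.2e-03
E = 165900 MPa


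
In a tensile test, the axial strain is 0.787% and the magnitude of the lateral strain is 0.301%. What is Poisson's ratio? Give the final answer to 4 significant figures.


nu = -epsilon_lat / epsilon_axial
Lateral strain is contraction (negative), so using magnitudes:
nu = 0.301 / 0.787
nu = 0.3825


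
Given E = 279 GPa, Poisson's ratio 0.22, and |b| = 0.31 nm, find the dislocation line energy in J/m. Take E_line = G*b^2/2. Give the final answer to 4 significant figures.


Step 1: G = E / (2*(1+nu))
G = 279 / (2*(1+0.22)) = 114.344 GPa = 1.14344e+11 Pa
Step 2: E_line = G*b^2/2
b = 0.31 nm = 3.1e-10 m
E_line = 0.5 * 1.14344e+11 * (3.1e-10)^2 = 5.494e-09 J/m


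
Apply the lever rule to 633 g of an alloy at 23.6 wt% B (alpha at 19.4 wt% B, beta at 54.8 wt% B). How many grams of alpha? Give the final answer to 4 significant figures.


f_alpha = (C_beta - C0) / (C_beta - C_alpha)
f_alpha = (54.8 - 23.6) / (54.8 - 19.4) = 0.881356
m_alpha = f_alpha * m_total = 0.881356 * 633 = 557.9 g


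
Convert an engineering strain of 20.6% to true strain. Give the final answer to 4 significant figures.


epsilon_true = ln(1 + epsilon_eng)
epsilon_true = ln(1 + 0.206)
epsilon_true = 0.1873


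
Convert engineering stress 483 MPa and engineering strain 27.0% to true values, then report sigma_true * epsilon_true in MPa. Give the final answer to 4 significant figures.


sigma_true = sigma_eng * (1 + epsilon_eng)
sigma_true = 483 * (1 + 0.27) = 613.41 MPa
epsilon_true = ln(1 + epsilon_eng)
epsilon_true = ln(1 + 0.27) = 0.239017
sigma_true * epsilon_true = 613.41 * 0.239017 = 146.6 MPa


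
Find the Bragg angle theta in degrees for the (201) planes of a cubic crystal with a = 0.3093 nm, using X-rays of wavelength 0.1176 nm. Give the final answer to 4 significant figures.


d = a / sqrt(h^2+k^2+l^2)
d = 0.3093 / sqrt(5) = 0.138323 nm
lambda = 2*d*sin(theta)  =>  sin(theta) = lambda / (2*d)
sin(theta) = 0.1176 / (2 * 0.138323) = 0.425091
theta = 25.16 deg


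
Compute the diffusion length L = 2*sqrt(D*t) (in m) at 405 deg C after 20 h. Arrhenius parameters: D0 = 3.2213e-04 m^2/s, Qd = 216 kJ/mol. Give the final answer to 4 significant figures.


Step 1: D = D0 * exp(-Qd/(R*T))
T = 678.15 K
D = 3.2213e-04 * exp(-216e3 / (8.314 * 678.15)) = 7.41288e-21 m^2/s
Step 2: L = 2*sqrt(D*t)
t = 20 h = 72000 s
L = 2*sqrt(7.41288e-21 * 72000) = 4.621e-08 m


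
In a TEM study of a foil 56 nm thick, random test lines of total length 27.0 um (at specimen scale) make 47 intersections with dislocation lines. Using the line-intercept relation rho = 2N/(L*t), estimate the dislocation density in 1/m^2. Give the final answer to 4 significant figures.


rho = 2N / (L * t)
L = 27.0 um = 2.7e-05 m, t = 56 nm = 5.6e-08 m
rho = 2 * 47 / (2.7e-05 * 5.6e-08)
rho = 6.217e+13 1/m^2


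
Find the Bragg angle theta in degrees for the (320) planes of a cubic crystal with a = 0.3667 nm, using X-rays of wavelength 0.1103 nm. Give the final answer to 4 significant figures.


d = a / sqrt(h^2+k^2+l^2)
d = 0.3667 / sqrt(13) = 0.101704 nm
lambda = 2*d*sin(theta)  =>  sin(theta) = lambda / (2*d)
sin(theta) = 0.1103 / (2 * 0.101704) = 0.542258
theta = 32.84 deg


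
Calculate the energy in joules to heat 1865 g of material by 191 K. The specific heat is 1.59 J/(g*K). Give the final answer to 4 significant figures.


Q = m * cp * dT
Q = 1865 * 1.59 * 191
Q = 566400 J


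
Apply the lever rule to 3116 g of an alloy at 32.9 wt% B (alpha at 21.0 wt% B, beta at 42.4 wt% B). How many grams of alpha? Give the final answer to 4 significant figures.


f_alpha = (C_beta - C0) / (C_beta - C_alpha)
f_alpha = (42.4 - 32.9) / (42.4 - 21.0) = 0.443925
m_alpha = f_alpha * m_total = 0.443925 * 3116 = 1383 g


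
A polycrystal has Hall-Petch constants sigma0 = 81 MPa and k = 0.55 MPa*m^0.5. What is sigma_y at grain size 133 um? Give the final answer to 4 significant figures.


sigma_y = sigma0 + k / sqrt(d)
d = 133 um = 1.33e-04 m
sigma_y = 81 + 0.55 / sqrt(1.33e-04)
sigma_y = 128.7 MPa


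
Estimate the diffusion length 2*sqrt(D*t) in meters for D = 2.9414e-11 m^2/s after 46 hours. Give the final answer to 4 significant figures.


t = 46 hr = 165600 s
Diffusion length = 2*sqrt(D*t)
= 2*sqrt(2.9414e-11 * 165600)
= 4.414e-03 m


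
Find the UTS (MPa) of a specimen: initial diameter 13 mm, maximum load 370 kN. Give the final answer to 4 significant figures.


A0 = pi*(d/2)^2 = pi*(13/2)^2 = 132.732 mm^2
UTS = F_max / A0 = 370*1000 / 132.732
UTS = 2788 MPa


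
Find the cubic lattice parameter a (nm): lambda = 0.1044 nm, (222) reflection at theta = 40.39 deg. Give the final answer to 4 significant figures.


d = lambda / (2*sin(theta))
d = 0.1044 / (2*sin(40.39 deg))
d = 0.0805572 nm
a = d * sqrt(h^2+k^2+l^2) = 0.0805572 * sqrt(12)
a = 0.2791 nm


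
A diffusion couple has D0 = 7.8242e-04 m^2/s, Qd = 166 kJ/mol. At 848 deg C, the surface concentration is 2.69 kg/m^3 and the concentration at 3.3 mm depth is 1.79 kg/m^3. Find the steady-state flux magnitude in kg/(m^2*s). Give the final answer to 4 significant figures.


Step 1: D = D0 * exp(-Qd/(R*T))
T = 848 + 273.15 = 1121.15 K
D = 7.8242e-04 * exp(-166e3 / (8.314 * 1121.15)) = 1.44272e-11 m^2/s
Step 2: J = D * (C1 - C2) / dx
J = 1.44272e-11 * (2.69 - 1.79) / 3.3e-03
J = 3.935e-09 kg/(m^2*s)


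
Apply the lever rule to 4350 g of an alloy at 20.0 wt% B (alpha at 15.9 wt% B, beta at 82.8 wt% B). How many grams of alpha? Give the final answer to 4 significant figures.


f_alpha = (C_beta - C0) / (C_beta - C_alpha)
f_alpha = (82.8 - 20.0) / (82.8 - 15.9) = 0.938714
m_alpha = f_alpha * m_total = 0.938714 * 4350 = 4083 g


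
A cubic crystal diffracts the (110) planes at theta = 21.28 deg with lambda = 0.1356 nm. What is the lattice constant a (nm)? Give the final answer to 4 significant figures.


d = lambda / (2*sin(theta))
d = 0.1356 / (2*sin(21.28 deg))
d = 0.186815 nm
a = d * sqrt(h^2+k^2+l^2) = 0.186815 * sqrt(2)
a = 0.2642 nm


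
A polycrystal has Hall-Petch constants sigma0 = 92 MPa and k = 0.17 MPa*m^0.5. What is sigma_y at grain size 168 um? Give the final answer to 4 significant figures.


sigma_y = sigma0 + k / sqrt(d)
d = 168 um = 1.68e-04 m
sigma_y = 92 + 0.17 / sqrt(1.68e-04)
sigma_y = 105.1 MPa


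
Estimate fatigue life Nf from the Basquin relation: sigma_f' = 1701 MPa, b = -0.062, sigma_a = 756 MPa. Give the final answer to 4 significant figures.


sigma_a = sigma_f' * (2*Nf)^b
2*Nf = (sigma_a / sigma_f')^(1/b)
2*Nf = (756 / 1701)^(1/-0.062)
2*Nf = 479031
Nf = 239500 cycles


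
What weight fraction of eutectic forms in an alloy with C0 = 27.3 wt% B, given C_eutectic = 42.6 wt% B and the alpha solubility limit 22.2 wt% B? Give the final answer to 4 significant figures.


f_primary = (C_e - C0) / (C_e - C_alpha_max)
f_primary = (42.6 - 27.3) / (42.6 - 22.2)
f_primary = 0.75
f_eutectic = 1 - 0.75 = 0.25


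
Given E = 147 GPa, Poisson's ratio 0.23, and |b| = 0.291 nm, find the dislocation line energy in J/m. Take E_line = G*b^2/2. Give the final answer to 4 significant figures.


Step 1: G = E / (2*(1+nu))
G = 147 / (2*(1+0.23)) = 59.7561 GPa = 5.97561e+10 Pa
Step 2: E_line = G*b^2/2
b = 0.291 nm = 2.91e-10 m
E_line = 0.5 * 5.97561e+10 * (2.91e-10)^2 = 2.53e-09 J/m


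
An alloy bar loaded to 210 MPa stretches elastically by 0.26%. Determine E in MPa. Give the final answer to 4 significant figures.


E = sigma / epsilon
epsilon = 0.26% = 2.6e-03
E = 210 / 2.6e-03
E = 80770 MPa


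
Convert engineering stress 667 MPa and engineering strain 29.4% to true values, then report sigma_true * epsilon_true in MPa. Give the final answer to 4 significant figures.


sigma_true = sigma_eng * (1 + epsilon_eng)
sigma_true = 667 * (1 + 0.294) = 863.098 MPa
epsilon_true = ln(1 + epsilon_eng)
epsilon_true = ln(1 + 0.294) = 0.257738
sigma_true * epsilon_true = 863.098 * 0.257738 = 222.5 MPa


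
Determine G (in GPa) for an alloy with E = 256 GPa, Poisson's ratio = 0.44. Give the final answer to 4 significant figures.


G = E / (2*(1+nu))
G = 256 / (2*(1+0.44))
G = 88.89 GPa


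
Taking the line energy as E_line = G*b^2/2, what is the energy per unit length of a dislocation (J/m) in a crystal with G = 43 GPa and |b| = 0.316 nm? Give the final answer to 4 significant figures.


E = G*b^2/2
b = 0.316 nm = 3.16e-10 m
G = 43 GPa = 4.3e+10 Pa
E = 0.5 * 4.3e+10 * (3.16e-10)^2
E = 2.147e-09 J/m


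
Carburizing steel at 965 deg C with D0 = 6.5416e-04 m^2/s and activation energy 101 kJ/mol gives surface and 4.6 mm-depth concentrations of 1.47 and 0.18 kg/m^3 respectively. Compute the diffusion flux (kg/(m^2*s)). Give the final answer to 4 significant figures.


Step 1: D = D0 * exp(-Qd/(R*T))
T = 965 + 273.15 = 1238.15 K
D = 6.5416e-04 * exp(-101e3 / (8.314 * 1238.15)) = 3.58573e-08 m^2/s
Step 2: J = D * (C1 - C2) / dx
J = 3.58573e-08 * (1.47 - 0.18) / 4.6e-03
J = 1.006e-05 kg/(m^2*s)


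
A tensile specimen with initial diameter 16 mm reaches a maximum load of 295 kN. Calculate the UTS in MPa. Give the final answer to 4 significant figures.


A0 = pi*(d/2)^2 = pi*(16/2)^2 = 201.062 mm^2
UTS = F_max / A0 = 295*1000 / 201.062
UTS = 1467 MPa


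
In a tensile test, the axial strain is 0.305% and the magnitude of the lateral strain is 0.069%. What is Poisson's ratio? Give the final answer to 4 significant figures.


nu = -epsilon_lat / epsilon_axial
Lateral strain is contraction (negative), so using magnitudes:
nu = 0.069 / 0.305
nu = 0.2262


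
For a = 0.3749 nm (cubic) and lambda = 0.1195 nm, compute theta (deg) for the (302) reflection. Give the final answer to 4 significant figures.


d = a / sqrt(h^2+k^2+l^2)
d = 0.3749 / sqrt(13) = 0.103979 nm
lambda = 2*d*sin(theta)  =>  sin(theta) = lambda / (2*d)
sin(theta) = 0.1195 / (2 * 0.103979) = 0.574638
theta = 35.07 deg


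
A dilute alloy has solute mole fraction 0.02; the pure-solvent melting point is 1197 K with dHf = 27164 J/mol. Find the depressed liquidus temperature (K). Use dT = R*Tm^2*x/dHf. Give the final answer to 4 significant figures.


dT = R*Tm^2*x / dHf
dT = 8.314 * 1197^2 * 0.02 / 27164
dT = 8.77071 K
T_new = 1197 - 8.77071 = 1188 K


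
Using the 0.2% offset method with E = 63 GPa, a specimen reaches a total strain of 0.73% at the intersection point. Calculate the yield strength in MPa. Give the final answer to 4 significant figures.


Offset strain = 0.002
Elastic strain at yield = total_strain - offset = 7.3e-03 - 0.002 = 5.3e-03
sigma_y = E * elastic_strain = 63000 * 5.3e-03
sigma_y = 333.9 MPa


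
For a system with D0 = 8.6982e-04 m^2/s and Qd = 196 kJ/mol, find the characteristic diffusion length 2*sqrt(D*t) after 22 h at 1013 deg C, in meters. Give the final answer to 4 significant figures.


Step 1: D = D0 * exp(-Qd/(R*T))
T = 1286.15 K
D = 8.6982e-04 * exp(-196e3 / (8.314 * 1286.15)) = 9.52706e-12 m^2/s
Step 2: L = 2*sqrt(D*t)
t = 22 h = 79200 s
L = 2*sqrt(9.52706e-12 * 79200) = 1.737e-03 m


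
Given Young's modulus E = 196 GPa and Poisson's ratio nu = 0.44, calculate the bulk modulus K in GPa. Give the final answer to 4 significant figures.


K = E / (3*(1-2*nu))
K = 196 / (3*(1-2*0.44))
K = 544.4 GPa


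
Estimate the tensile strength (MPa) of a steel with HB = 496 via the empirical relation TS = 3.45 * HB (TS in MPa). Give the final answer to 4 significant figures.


TS (MPa) = 3.45 * HB
TS = 3.45 * 496
TS = 1711 MPa


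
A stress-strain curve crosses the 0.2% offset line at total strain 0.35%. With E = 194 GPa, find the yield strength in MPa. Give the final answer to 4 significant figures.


Offset strain = 0.002
Elastic strain at yield = total_strain - offset = 3.5e-03 - 0.002 = 1.5e-03
sigma_y = E * elastic_strain = 194000 * 1.5e-03
sigma_y = 291 MPa


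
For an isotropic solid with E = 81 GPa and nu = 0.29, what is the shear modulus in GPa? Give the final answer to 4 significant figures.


G = E / (2*(1+nu))
G = 81 / (2*(1+0.29))
G = 31.4 GPa


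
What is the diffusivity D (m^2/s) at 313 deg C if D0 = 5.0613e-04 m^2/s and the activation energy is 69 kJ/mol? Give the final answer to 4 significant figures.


D = D0 * exp(-Qd / (R*T))
T = 586.15 K
D = 5.0613e-04 * exp(-69e3 / (8.314 * 586.15))
D = 3.59e-10 m^2/s


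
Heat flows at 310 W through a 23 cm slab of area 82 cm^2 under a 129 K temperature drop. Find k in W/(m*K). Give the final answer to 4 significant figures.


k = Q*L / (A*dT)
L = 0.23 m, A = 8.2e-03 m^2
k = 310 * 0.23 / (8.2e-03 * 129)
k = 67.4 W/(m*K)


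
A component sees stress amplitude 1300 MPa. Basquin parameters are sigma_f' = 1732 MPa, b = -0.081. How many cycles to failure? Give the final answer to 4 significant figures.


sigma_a = sigma_f' * (2*Nf)^b
2*Nf = (sigma_a / sigma_f')^(1/b)
2*Nf = (1300 / 1732)^(1/-0.081)
2*Nf = 34.5404
Nf = 17.27 cycles


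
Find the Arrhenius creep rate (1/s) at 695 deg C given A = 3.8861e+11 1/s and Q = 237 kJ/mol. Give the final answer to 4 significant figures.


rate = A * exp(-Q / (R*T))
T = 695 + 273.15 = 968.15 K
rate = 3.8861e+11 * exp(-237e3 / (8.314 * 968.15))
rate = 0.06341 1/s


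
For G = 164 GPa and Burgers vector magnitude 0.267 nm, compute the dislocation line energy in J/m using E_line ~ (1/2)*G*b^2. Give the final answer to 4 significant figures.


E = G*b^2/2
b = 0.267 nm = 2.67e-10 m
G = 164 GPa = 1.64e+11 Pa
E = 0.5 * 1.64e+11 * (2.67e-10)^2
E = 5.846e-09 J/m


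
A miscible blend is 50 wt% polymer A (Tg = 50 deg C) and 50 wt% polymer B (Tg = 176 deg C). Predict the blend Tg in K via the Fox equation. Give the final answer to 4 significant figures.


1/Tg = w1/Tg1 + w2/Tg2 (in Kelvin)
Tg1 = 323.15 K, Tg2 = 449.15 K
1/Tg = 0.5/323.15 + 0.5/449.15
Tg = 375.9 K


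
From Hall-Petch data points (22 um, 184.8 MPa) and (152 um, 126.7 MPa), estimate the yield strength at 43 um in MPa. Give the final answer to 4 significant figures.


sigma_y = sigma0 + k / sqrt(d)
1/sqrt(d1) = 1/sqrt(2.2e-05) = 213.201;  1/sqrt(d2) = 81.1107
k = (sigma1 - sigma2) / (1/sqrt(d1) - 1/sqrt(d2)) = (184.8 - 126.7) / (213.201 - 81.1107) = 0.439852 MPa*m^0.5
sigma0 = sigma1 - k/sqrt(d1) = 184.8 - 0.439852*213.201 = 91.0233 MPa
sigma_y(d3) = 91.0233 + 0.439852 / sqrt(4.3e-05) = 158.1 MPa


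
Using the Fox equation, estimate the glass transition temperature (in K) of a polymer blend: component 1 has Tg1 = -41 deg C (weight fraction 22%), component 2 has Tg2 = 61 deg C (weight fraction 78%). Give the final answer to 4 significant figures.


1/Tg = w1/Tg1 + w2/Tg2 (in Kelvin)
Tg1 = 232.15 K, Tg2 = 334.15 K
1/Tg = 0.22/232.15 + 0.78/334.15
Tg = 304.7 K


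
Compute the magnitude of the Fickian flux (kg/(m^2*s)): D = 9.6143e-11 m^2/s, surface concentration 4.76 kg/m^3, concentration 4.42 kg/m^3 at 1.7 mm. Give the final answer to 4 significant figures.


J = -D * (dC/dx) = D * (C1 - C2) / dx
J = 9.6143e-11 * (4.76 - 4.42) / 1.7e-03
J = 1.923e-08 kg/(m^2*s)


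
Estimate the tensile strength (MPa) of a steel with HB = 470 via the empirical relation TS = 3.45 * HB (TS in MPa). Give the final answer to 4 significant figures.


TS (MPa) = 3.45 * HB
TS = 3.45 * 470
TS = 1622 MPa


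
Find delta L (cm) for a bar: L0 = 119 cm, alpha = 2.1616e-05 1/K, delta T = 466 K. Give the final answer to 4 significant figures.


dL = L0 * alpha * dT
dL = 119 * 2.1616e-05 * 466
dL = 1.199 cm


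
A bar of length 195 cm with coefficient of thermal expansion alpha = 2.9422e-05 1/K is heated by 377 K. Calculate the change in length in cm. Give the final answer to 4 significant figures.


dL = L0 * alpha * dT
dL = 195 * 2.9422e-05 * 377
dL = 2.163 cm


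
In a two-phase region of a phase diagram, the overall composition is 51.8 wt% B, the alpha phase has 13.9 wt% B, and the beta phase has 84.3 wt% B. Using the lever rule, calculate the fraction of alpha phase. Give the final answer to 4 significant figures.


f_alpha = (C_beta - C0) / (C_beta - C_alpha)
f_alpha = (84.3 - 51.8) / (84.3 - 13.9)
f_alpha = 0.4616


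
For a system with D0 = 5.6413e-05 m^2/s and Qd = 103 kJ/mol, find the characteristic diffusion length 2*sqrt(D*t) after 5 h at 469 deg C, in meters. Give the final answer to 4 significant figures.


Step 1: D = D0 * exp(-Qd/(R*T))
T = 742.15 K
D = 5.6413e-05 * exp(-103e3 / (8.314 * 742.15)) = 3.17455e-12 m^2/s
Step 2: L = 2*sqrt(D*t)
t = 5 h = 18000 s
L = 2*sqrt(3.17455e-12 * 18000) = 4.781e-04 m


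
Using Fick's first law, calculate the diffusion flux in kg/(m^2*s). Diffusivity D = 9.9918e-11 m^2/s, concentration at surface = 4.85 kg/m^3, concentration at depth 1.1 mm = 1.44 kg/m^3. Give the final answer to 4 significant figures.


J = -D * (dC/dx) = D * (C1 - C2) / dx
J = 9.9918e-11 * (4.85 - 1.44) / 1.1e-03
J = 3.097e-07 kg/(m^2*s)


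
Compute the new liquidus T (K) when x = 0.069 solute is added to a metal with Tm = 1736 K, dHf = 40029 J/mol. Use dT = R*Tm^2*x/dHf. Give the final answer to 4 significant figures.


dT = R*Tm^2*x / dHf
dT = 8.314 * 1736^2 * 0.069 / 40029
dT = 43.1901 K
T_new = 1736 - 43.1901 = 1693 K


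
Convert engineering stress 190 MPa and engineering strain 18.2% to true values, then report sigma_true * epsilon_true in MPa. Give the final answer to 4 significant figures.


sigma_true = sigma_eng * (1 + epsilon_eng)
sigma_true = 190 * (1 + 0.182) = 224.58 MPa
epsilon_true = ln(1 + epsilon_eng)
epsilon_true = ln(1 + 0.182) = 0.167208
sigma_true * epsilon_true = 224.58 * 0.167208 = 37.55 MPa


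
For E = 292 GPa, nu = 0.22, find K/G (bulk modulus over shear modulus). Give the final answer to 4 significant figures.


G = E / (2*(1+nu))
G = 292 / (2*(1+0.22)) = 119.672 GPa
K = E / (3*(1-2*nu))
K = 292 / (3*(1-2*0.22)) = 173.81 GPa
K/G = 173.81 / 119.672 = 1.452


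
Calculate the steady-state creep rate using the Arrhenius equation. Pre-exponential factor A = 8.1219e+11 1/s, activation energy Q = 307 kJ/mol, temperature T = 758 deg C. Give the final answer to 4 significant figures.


rate = A * exp(-Q / (R*T))
T = 758 + 273.15 = 1031.15 K
rate = 8.1219e+11 * exp(-307e3 / (8.314 * 1031.15))
rate = 2.278e-04 1/s


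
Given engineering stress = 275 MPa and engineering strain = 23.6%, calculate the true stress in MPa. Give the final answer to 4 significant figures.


sigma_true = sigma_eng * (1 + epsilon_eng)
sigma_true = 275 * (1 + 0.236)
sigma_true = 339.9 MPa


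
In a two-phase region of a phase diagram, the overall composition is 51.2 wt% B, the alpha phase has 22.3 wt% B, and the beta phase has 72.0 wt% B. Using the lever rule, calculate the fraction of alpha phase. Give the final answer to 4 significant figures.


f_alpha = (C_beta - C0) / (C_beta - C_alpha)
f_alpha = (72.0 - 51.2) / (72.0 - 22.3)
f_alpha = 0.4185


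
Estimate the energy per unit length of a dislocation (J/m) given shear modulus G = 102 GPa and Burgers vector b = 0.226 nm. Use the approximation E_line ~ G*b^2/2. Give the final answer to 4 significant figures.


E = G*b^2/2
b = 0.226 nm = 2.26e-10 m
G = 102 GPa = 1.02e+11 Pa
E = 0.5 * 1.02e+11 * (2.26e-10)^2
E = 2.605e-09 J/m


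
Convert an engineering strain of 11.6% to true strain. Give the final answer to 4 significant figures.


epsilon_true = ln(1 + epsilon_eng)
epsilon_true = ln(1 + 0.116)
epsilon_true = 0.1098


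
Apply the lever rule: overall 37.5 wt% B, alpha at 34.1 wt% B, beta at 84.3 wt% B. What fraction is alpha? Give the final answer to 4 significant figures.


f_alpha = (C_beta - C0) / (C_beta - C_alpha)
f_alpha = (84.3 - 37.5) / (84.3 - 34.1)
f_alpha = 0.9323


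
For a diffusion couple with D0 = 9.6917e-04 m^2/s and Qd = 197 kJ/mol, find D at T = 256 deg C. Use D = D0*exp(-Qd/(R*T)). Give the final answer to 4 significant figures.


D = D0 * exp(-Qd / (R*T))
T = 529.15 K
D = 9.6917e-04 * exp(-197e3 / (8.314 * 529.15))
D = 3.459e-23 m^2/s


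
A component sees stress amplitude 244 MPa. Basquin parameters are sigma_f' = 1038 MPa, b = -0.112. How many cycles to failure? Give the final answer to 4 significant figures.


sigma_a = sigma_f' * (2*Nf)^b
2*Nf = (sigma_a / sigma_f')^(1/b)
2*Nf = (244 / 1038)^(1/-0.112)
2*Nf = 411484
Nf = 205700 cycles


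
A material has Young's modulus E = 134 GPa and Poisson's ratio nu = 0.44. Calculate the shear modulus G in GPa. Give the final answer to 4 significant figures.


G = E / (2*(1+nu))
G = 134 / (2*(1+0.44))
G = 46.53 GPa


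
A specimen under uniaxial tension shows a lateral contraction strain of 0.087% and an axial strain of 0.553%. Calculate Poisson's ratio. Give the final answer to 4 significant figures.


nu = -epsilon_lat / epsilon_axial
Lateral strain is contraction (negative), so using magnitudes:
nu = 0.087 / 0.553
nu = 0.1573


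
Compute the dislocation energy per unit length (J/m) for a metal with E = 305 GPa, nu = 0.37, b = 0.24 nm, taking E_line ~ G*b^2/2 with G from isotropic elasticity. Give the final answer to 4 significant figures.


Step 1: G = E / (2*(1+nu))
G = 305 / (2*(1+0.37)) = 111.314 GPa = 1.11314e+11 Pa
Step 2: E_line = G*b^2/2
b = 0.24 nm = 2.4e-10 m
E_line = 0.5 * 1.11314e+11 * (2.4e-10)^2 = 3.206e-09 J/m


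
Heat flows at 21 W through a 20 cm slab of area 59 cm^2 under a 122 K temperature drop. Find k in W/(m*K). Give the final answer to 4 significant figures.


k = Q*L / (A*dT)
L = 0.2 m, A = 5.9e-03 m^2
k = 21 * 0.2 / (5.9e-03 * 122)
k = 5.835 W/(m*K)


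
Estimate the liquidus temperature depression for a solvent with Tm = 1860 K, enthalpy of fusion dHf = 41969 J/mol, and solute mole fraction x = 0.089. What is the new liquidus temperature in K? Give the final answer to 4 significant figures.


dT = R*Tm^2*x / dHf
dT = 8.314 * 1860^2 * 0.089 / 41969
dT = 60.9954 K
T_new = 1860 - 60.9954 = 1799 K


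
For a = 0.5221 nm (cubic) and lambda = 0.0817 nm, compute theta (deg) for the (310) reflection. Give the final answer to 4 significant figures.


d = a / sqrt(h^2+k^2+l^2)
d = 0.5221 / sqrt(10) = 0.165103 nm
lambda = 2*d*sin(theta)  =>  sin(theta) = lambda / (2*d)
sin(theta) = 0.0817 / (2 * 0.165103) = 0.247422
theta = 14.33 deg


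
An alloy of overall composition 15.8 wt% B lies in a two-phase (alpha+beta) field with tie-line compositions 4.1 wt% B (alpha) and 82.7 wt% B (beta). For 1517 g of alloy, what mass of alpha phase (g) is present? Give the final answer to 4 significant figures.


f_alpha = (C_beta - C0) / (C_beta - C_alpha)
f_alpha = (82.7 - 15.8) / (82.7 - 4.1) = 0.851145
m_alpha = f_alpha * m_total = 0.851145 * 1517 = 1291 g


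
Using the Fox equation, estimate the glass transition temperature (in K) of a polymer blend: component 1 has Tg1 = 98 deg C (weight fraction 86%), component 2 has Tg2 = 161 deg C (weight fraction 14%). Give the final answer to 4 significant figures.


1/Tg = w1/Tg1 + w2/Tg2 (in Kelvin)
Tg1 = 371.15 K, Tg2 = 434.15 K
1/Tg = 0.86/371.15 + 0.14/434.15
Tg = 378.8 K


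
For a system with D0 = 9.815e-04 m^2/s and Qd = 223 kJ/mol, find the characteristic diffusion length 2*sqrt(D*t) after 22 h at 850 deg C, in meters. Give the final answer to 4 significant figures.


Step 1: D = D0 * exp(-Qd/(R*T))
T = 1123.15 K
D = 9.815e-04 * exp(-223e3 / (8.314 * 1123.15)) = 4.17248e-14 m^2/s
Step 2: L = 2*sqrt(D*t)
t = 22 h = 79200 s
L = 2*sqrt(4.17248e-14 * 79200) = 1.15e-04 m


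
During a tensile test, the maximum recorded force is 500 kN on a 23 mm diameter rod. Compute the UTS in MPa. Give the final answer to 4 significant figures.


A0 = pi*(d/2)^2 = pi*(23/2)^2 = 415.476 mm^2
UTS = F_max / A0 = 500*1000 / 415.476
UTS = 1203 MPa


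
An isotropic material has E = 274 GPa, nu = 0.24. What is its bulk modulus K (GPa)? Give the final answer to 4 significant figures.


K = E / (3*(1-2*nu))
K = 274 / (3*(1-2*0.24))
K = 175.6 GPa


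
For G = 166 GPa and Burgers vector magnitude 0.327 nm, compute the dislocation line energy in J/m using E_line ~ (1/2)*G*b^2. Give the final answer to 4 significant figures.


E = G*b^2/2
b = 0.327 nm = 3.27e-10 m
G = 166 GPa = 1.66e+11 Pa
E = 0.5 * 1.66e+11 * (3.27e-10)^2
E = 8.875e-09 J/m


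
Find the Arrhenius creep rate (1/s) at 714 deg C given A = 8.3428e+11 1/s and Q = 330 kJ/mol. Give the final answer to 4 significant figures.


rate = A * exp(-Q / (R*T))
T = 714 + 273.15 = 987.15 K
rate = 8.3428e+11 * exp(-330e3 / (8.314 * 987.15))
rate = 2.877e-06 1/s


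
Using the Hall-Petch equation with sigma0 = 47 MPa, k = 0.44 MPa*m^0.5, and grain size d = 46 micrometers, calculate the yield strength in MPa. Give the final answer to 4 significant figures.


sigma_y = sigma0 + k / sqrt(d)
d = 46 um = 4.6e-05 m
sigma_y = 47 + 0.44 / sqrt(4.6e-05)
sigma_y = 111.9 MPa


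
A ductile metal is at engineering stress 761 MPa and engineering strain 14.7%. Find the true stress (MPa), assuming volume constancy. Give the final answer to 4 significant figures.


sigma_true = sigma_eng * (1 + epsilon_eng)
sigma_true = 761 * (1 + 0.147)
sigma_true = 872.9 MPa


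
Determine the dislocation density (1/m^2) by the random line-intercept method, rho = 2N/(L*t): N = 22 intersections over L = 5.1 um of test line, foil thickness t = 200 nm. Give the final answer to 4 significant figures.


rho = 2N / (L * t)
L = 5.1 um = 5.1e-06 m, t = 200 nm = 2e-07 m
rho = 2 * 22 / (5.1e-06 * 2e-07)
rho = 4.314e+13 1/m^2


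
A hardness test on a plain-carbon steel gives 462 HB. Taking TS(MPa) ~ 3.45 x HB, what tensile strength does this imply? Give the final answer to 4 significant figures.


TS (MPa) = 3.45 * HB
TS = 3.45 * 462
TS = 1594 MPa


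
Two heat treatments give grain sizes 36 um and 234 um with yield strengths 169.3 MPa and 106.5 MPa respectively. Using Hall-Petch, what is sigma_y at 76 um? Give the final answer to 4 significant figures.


sigma_y = sigma0 + k / sqrt(d)
1/sqrt(d1) = 1/sqrt(3.6e-05) = 166.667;  1/sqrt(d2) = 65.372
k = (sigma1 - sigma2) / (1/sqrt(d1) - 1/sqrt(d2)) = (169.3 - 106.5) / (166.667 - 65.372) = 0.619974 MPa*m^0.5
sigma0 = sigma1 - k/sqrt(d1) = 169.3 - 0.619974*166.667 = 65.9711 MPa
sigma_y(d3) = 65.9711 + 0.619974 / sqrt(7.6e-05) = 137.1 MPa


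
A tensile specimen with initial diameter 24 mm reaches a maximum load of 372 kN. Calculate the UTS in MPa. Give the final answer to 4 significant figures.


A0 = pi*(d/2)^2 = pi*(24/2)^2 = 452.389 mm^2
UTS = F_max / A0 = 372*1000 / 452.389
UTS = 822.3 MPa


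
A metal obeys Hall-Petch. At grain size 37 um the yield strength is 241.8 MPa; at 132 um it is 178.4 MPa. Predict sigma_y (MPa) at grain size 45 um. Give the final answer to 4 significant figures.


sigma_y = sigma0 + k / sqrt(d)
1/sqrt(d1) = 1/sqrt(3.7e-05) = 164.399;  1/sqrt(d2) = 87.0388
k = (sigma1 - sigma2) / (1/sqrt(d1) - 1/sqrt(d2)) = (241.8 - 178.4) / (164.399 - 87.0388) = 0.819543 MPa*m^0.5
sigma0 = sigma1 - k/sqrt(d1) = 241.8 - 0.819543*164.399 = 107.068 MPa
sigma_y(d3) = 107.068 + 0.819543 / sqrt(4.5e-05) = 229.2 MPa


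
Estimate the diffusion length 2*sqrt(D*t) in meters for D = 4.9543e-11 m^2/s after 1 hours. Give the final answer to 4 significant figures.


t = 1 hr = 3600 s
Diffusion length = 2*sqrt(D*t)
= 2*sqrt(4.9543e-11 * 3600)
= 8.446e-04 m


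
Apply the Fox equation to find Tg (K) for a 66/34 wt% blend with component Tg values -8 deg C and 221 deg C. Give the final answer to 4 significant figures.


1/Tg = w1/Tg1 + w2/Tg2 (in Kelvin)
Tg1 = 265.15 K, Tg2 = 494.15 K
1/Tg = 0.66/265.15 + 0.34/494.15
Tg = 314.7 K


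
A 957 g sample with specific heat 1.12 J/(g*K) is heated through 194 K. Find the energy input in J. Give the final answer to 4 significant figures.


Q = m * cp * dT
Q = 957 * 1.12 * 194
Q = 207900 J


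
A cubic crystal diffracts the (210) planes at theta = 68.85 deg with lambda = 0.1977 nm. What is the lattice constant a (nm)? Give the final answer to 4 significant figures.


d = lambda / (2*sin(theta))
d = 0.1977 / (2*sin(68.85 deg))
d = 0.10599 nm
a = d * sqrt(h^2+k^2+l^2) = 0.10599 * sqrt(5)
a = 0.237 nm


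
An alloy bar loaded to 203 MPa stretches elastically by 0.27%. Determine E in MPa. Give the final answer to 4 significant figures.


E = sigma / epsilon
epsilon = 0.27% = 2.7e-03
E = 203 / 2.7e-03
E = 75190 MPa


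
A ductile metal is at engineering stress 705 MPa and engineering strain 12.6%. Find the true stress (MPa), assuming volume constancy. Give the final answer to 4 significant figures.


sigma_true = sigma_eng * (1 + epsilon_eng)
sigma_true = 705 * (1 + 0.126)
sigma_true = 793.8 MPa


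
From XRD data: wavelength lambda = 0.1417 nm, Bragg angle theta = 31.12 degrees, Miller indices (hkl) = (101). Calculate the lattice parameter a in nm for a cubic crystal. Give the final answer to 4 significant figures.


d = lambda / (2*sin(theta))
d = 0.1417 / (2*sin(31.12 deg))
d = 0.137085 nm
a = d * sqrt(h^2+k^2+l^2) = 0.137085 * sqrt(2)
a = 0.1939 nm


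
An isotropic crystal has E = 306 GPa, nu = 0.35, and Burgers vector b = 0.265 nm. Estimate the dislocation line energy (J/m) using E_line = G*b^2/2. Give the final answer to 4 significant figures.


Step 1: G = E / (2*(1+nu))
G = 306 / (2*(1+0.35)) = 113.333 GPa = 1.13333e+11 Pa
Step 2: E_line = G*b^2/2
b = 0.265 nm = 2.65e-10 m
E_line = 0.5 * 1.13333e+11 * (2.65e-10)^2 = 3.979e-09 J/m


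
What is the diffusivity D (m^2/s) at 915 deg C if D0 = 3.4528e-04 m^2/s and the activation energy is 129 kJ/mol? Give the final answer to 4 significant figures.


D = D0 * exp(-Qd / (R*T))
T = 1188.15 K
D = 3.4528e-04 * exp(-129e3 / (8.314 * 1188.15))
D = 7.358e-10 m^2/s


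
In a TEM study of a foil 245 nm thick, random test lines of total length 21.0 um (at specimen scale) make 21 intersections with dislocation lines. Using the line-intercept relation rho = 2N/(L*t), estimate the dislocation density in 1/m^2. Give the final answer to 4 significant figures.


rho = 2N / (L * t)
L = 21.0 um = 2.1e-05 m, t = 245 nm = 2.45e-07 m
rho = 2 * 21 / (2.1e-05 * 2.45e-07)
rho = 8.163e+12 1/m^2


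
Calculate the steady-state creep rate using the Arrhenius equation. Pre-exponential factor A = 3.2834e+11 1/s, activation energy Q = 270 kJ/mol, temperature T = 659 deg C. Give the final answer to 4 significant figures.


rate = A * exp(-Q / (R*T))
T = 659 + 273.15 = 932.15 K
rate = 3.2834e+11 * exp(-270e3 / (8.314 * 932.15))
rate = 2.431e-04 1/s


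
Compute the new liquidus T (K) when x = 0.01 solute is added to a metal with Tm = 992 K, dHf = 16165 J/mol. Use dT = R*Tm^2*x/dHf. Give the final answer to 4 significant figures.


dT = R*Tm^2*x / dHf
dT = 8.314 * 992^2 * 0.01 / 16165
dT = 5.06125 K
T_new = 992 - 5.06125 = 986.9 K


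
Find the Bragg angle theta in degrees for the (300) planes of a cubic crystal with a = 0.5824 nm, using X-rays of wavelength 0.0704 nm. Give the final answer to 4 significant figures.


d = a / sqrt(h^2+k^2+l^2)
d = 0.5824 / sqrt(9) = 0.194133 nm
lambda = 2*d*sin(theta)  =>  sin(theta) = lambda / (2*d)
sin(theta) = 0.0704 / (2 * 0.194133) = 0.181319
theta = 10.45 deg


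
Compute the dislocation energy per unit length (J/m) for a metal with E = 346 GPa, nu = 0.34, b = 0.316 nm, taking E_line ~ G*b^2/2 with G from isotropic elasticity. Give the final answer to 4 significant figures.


Step 1: G = E / (2*(1+nu))
G = 346 / (2*(1+0.34)) = 129.104 GPa = 1.29104e+11 Pa
Step 2: E_line = G*b^2/2
b = 0.316 nm = 3.16e-10 m
E_line = 0.5 * 1.29104e+11 * (3.16e-10)^2 = 6.446e-09 J/m


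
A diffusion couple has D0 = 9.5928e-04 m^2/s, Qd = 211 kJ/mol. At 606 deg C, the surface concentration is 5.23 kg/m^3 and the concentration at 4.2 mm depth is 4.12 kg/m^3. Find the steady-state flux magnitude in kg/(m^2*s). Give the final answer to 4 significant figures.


Step 1: D = D0 * exp(-Qd/(R*T))
T = 606 + 273.15 = 879.15 K
D = 9.5928e-04 * exp(-211e3 / (8.314 * 879.15)) = 2.78574e-16 m^2/s
Step 2: J = D * (C1 - C2) / dx
J = 2.78574e-16 * (5.23 - 4.12) / 4.2e-03
J = 7.362e-14 kg/(m^2*s)


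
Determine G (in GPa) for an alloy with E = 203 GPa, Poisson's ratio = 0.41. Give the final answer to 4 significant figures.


G = E / (2*(1+nu))
G = 203 / (2*(1+0.41))
G = 71.99 GPa


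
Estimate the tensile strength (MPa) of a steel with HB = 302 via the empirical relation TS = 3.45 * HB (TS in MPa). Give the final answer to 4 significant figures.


TS (MPa) = 3.45 * HB
TS = 3.45 * 302
TS = 1042 MPa


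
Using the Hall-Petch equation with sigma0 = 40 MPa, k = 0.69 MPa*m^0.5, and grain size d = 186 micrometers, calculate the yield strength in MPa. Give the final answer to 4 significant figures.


sigma_y = sigma0 + k / sqrt(d)
d = 186 um = 1.86e-04 m
sigma_y = 40 + 0.69 / sqrt(1.86e-04)
sigma_y = 90.59 MPa


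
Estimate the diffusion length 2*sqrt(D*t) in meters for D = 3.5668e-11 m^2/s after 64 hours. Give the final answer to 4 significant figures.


t = 64 hr = 230400 s
Diffusion length = 2*sqrt(D*t)
= 2*sqrt(3.5668e-11 * 230400)
= 5.733e-03 m


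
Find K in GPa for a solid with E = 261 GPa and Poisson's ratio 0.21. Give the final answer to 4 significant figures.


K = E / (3*(1-2*nu))
K = 261 / (3*(1-2*0.21))
K = 150 GPa


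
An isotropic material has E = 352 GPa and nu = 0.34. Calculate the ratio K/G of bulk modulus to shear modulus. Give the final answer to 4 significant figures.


G = E / (2*(1+nu))
G = 352 / (2*(1+0.34)) = 131.343 GPa
K = E / (3*(1-2*nu))
K = 352 / (3*(1-2*0.34)) = 366.667 GPa
K/G = 366.667 / 131.343 = 2.792


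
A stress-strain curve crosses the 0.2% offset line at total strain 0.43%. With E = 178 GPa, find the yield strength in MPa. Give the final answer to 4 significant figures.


Offset strain = 0.002
Elastic strain at yield = total_strain - offset = 4.3e-03 - 0.002 = 2.3e-03
sigma_y = E * elastic_strain = 178000 * 2.3e-03
sigma_y = 409.4 MPa


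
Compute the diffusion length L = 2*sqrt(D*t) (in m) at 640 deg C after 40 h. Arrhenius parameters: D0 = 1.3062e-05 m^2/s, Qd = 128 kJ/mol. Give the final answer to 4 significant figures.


Step 1: D = D0 * exp(-Qd/(R*T))
T = 913.15 K
D = 1.3062e-05 * exp(-128e3 / (8.314 * 913.15)) = 6.22014e-13 m^2/s
Step 2: L = 2*sqrt(D*t)
t = 40 h = 144000 s
L = 2*sqrt(6.22014e-13 * 144000) = 5.986e-04 m


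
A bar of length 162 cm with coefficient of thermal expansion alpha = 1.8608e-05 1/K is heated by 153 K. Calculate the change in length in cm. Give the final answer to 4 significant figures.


dL = L0 * alpha * dT
dL = 162 * 1.8608e-05 * 153
dL = 0.4612 cm


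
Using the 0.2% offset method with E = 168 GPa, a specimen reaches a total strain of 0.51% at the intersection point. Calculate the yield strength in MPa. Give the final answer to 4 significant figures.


Offset strain = 0.002
Elastic strain at yield = total_strain - offset = 5.1e-03 - 0.002 = 3.1e-03
sigma_y = E * elastic_strain = 168000 * 3.1e-03
sigma_y = 520.8 MPa
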